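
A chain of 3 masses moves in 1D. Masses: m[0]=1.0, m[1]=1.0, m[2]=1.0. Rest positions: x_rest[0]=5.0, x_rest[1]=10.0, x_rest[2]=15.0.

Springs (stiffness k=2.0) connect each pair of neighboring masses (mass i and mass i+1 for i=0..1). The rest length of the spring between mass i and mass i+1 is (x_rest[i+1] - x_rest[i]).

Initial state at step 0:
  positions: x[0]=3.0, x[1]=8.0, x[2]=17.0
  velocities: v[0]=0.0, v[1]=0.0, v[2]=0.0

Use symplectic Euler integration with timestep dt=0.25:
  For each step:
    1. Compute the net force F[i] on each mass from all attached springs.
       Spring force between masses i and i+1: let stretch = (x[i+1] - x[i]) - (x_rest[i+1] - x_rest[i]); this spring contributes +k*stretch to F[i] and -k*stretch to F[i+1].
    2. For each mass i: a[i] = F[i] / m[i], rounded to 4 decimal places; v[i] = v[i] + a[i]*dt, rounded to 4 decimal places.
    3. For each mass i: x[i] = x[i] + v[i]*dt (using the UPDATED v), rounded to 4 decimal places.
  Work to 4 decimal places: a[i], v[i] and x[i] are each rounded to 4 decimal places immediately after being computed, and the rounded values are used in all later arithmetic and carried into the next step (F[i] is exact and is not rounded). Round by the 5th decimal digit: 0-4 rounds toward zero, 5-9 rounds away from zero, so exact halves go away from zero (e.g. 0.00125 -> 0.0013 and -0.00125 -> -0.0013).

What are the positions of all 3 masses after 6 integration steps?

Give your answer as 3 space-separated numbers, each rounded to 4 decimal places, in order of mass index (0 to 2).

Step 0: x=[3.0000 8.0000 17.0000] v=[0.0000 0.0000 0.0000]
Step 1: x=[3.0000 8.5000 16.5000] v=[0.0000 2.0000 -2.0000]
Step 2: x=[3.0625 9.3125 15.6250] v=[0.2500 3.2500 -3.5000]
Step 3: x=[3.2813 10.1328 14.5859] v=[0.8750 3.2813 -4.1563]
Step 4: x=[3.7315 10.6533 13.6152] v=[1.8008 2.0821 -3.8829]
Step 5: x=[4.4219 10.6789 12.8992] v=[2.7617 0.1022 -2.8639]
Step 6: x=[5.2695 10.1999 12.5307] v=[3.3902 -1.9162 -1.4741]

Answer: 5.2695 10.1999 12.5307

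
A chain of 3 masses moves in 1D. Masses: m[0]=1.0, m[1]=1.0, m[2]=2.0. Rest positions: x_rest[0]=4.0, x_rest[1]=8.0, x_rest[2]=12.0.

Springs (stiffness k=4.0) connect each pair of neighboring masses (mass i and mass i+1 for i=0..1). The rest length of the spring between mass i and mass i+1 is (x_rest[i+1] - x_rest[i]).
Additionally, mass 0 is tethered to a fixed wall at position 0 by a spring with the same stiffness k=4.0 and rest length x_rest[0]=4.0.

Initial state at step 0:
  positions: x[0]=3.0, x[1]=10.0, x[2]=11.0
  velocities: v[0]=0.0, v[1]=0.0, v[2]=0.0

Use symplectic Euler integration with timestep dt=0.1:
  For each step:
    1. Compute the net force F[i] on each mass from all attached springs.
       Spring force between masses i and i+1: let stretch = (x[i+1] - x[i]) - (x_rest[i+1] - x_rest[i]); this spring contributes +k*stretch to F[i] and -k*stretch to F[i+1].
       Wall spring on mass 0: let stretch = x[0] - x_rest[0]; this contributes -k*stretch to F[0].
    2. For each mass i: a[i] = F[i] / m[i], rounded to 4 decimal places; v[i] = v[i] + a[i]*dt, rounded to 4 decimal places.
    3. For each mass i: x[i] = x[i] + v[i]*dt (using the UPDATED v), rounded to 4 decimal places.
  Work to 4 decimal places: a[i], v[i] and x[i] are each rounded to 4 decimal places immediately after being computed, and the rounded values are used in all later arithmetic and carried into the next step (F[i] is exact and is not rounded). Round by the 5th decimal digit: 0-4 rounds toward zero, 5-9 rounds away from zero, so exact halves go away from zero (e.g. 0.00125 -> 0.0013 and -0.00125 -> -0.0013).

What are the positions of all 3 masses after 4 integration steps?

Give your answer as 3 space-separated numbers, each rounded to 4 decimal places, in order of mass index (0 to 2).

Step 0: x=[3.0000 10.0000 11.0000] v=[0.0000 0.0000 0.0000]
Step 1: x=[3.1600 9.7600 11.0600] v=[1.6000 -2.4000 0.6000]
Step 2: x=[3.4576 9.3080 11.1740] v=[2.9760 -4.5200 1.1400]
Step 3: x=[3.8509 8.6966 11.3307] v=[3.9331 -6.1138 1.5668]
Step 4: x=[4.2840 7.9968 11.5147] v=[4.3310 -6.9984 1.8400]

Answer: 4.2840 7.9968 11.5147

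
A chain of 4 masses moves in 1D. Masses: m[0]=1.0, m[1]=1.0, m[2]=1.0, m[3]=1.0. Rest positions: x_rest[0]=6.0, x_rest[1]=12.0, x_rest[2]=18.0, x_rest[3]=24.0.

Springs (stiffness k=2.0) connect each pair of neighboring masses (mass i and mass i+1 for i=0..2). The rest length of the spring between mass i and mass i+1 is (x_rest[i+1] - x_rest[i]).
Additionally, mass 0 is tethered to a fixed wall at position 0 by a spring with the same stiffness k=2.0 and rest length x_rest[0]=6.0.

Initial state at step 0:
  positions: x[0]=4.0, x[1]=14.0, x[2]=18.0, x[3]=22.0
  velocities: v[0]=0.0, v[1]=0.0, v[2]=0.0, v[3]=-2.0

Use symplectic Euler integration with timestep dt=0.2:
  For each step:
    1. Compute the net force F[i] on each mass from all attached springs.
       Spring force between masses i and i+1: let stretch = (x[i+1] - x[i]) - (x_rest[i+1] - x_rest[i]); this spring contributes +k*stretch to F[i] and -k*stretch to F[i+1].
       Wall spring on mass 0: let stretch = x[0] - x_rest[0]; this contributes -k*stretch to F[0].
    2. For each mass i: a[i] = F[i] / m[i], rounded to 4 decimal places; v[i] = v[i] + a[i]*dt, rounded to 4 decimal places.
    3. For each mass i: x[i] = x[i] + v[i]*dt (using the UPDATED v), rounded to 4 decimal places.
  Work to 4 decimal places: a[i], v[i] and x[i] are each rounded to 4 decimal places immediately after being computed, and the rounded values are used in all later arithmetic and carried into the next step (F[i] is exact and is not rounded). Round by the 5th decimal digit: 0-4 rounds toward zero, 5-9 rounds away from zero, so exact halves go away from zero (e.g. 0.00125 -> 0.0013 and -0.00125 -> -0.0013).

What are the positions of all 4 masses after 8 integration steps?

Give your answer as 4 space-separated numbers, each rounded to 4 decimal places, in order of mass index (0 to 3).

Answer: 6.9039 10.1854 15.2132 23.5026

Derivation:
Step 0: x=[4.0000 14.0000 18.0000 22.0000] v=[0.0000 0.0000 0.0000 -2.0000]
Step 1: x=[4.4800 13.5200 18.0000 21.7600] v=[2.4000 -2.4000 0.0000 -1.2000]
Step 2: x=[5.3248 12.6752 17.9424 21.6992] v=[4.2240 -4.2240 -0.2880 -0.3040]
Step 3: x=[6.3316 11.6637 17.7640 21.8179] v=[5.0342 -5.0573 -0.8922 0.5933]
Step 4: x=[7.2585 10.7137 17.4218 22.0922] v=[4.6344 -4.7500 -1.7108 1.3717]
Step 5: x=[7.8811 10.0239 16.9166 22.4729] v=[3.1131 -3.4488 -2.5259 1.9035]
Step 6: x=[8.0447 9.7141 16.3045 22.8891] v=[0.8178 -1.5488 -3.0605 2.0810]
Step 7: x=[7.6982 9.7980 15.6919 23.2585] v=[-1.7323 0.4196 -3.0628 1.8472]
Step 8: x=[6.9039 10.1854 15.2132 23.5026] v=[-3.9717 1.9372 -2.3937 1.2206]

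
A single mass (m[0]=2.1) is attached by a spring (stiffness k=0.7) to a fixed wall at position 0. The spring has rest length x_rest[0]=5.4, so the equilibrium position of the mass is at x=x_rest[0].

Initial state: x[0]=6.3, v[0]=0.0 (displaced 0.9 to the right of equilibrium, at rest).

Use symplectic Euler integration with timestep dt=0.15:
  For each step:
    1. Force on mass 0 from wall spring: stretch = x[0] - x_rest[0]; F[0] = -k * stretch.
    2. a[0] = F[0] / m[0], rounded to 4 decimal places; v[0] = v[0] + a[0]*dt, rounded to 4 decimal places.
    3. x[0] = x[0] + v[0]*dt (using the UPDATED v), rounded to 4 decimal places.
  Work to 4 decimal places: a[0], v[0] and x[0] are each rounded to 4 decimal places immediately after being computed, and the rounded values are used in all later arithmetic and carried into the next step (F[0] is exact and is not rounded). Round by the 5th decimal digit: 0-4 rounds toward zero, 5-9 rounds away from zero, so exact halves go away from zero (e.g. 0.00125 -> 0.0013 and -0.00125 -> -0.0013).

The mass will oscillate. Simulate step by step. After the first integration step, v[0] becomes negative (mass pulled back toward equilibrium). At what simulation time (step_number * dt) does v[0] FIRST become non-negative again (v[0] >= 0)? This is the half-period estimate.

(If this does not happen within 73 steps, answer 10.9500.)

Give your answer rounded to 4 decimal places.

Answer: 5.5500

Derivation:
Step 0: x=[6.3000] v=[0.0000]
Step 1: x=[6.2933] v=[-0.0450]
Step 2: x=[6.2798] v=[-0.0897]
Step 3: x=[6.2597] v=[-0.1337]
Step 4: x=[6.2332] v=[-0.1767]
Step 5: x=[6.2004] v=[-0.2184]
Step 6: x=[6.1616] v=[-0.2584]
Step 7: x=[6.1171] v=[-0.2965]
Step 8: x=[6.0672] v=[-0.3324]
Step 9: x=[6.0123] v=[-0.3658]
Step 10: x=[5.9528] v=[-0.3964]
Step 11: x=[5.8892] v=[-0.4240]
Step 12: x=[5.8219] v=[-0.4485]
Step 13: x=[5.7515] v=[-0.4696]
Step 14: x=[5.6784] v=[-0.4872]
Step 15: x=[5.6032] v=[-0.5011]
Step 16: x=[5.5265] v=[-0.5113]
Step 17: x=[5.4489] v=[-0.5176]
Step 18: x=[5.3709] v=[-0.5200]
Step 19: x=[5.2931] v=[-0.5185]
Step 20: x=[5.2161] v=[-0.5132]
Step 21: x=[5.1405] v=[-0.5040]
Step 22: x=[5.0669] v=[-0.4910]
Step 23: x=[4.9957] v=[-0.4744]
Step 24: x=[4.9276] v=[-0.4542]
Step 25: x=[4.8630] v=[-0.4306]
Step 26: x=[4.8024] v=[-0.4038]
Step 27: x=[4.7463] v=[-0.3739]
Step 28: x=[4.6951] v=[-0.3412]
Step 29: x=[4.6492] v=[-0.3060]
Step 30: x=[4.6089] v=[-0.2685]
Step 31: x=[4.5746] v=[-0.2289]
Step 32: x=[4.5465] v=[-0.1876]
Step 33: x=[4.5248] v=[-0.1449]
Step 34: x=[4.5096] v=[-0.1011]
Step 35: x=[4.5011] v=[-0.0566]
Step 36: x=[4.4993] v=[-0.0117]
Step 37: x=[4.5043] v=[0.0333]
First v>=0 after going negative at step 37, time=5.5500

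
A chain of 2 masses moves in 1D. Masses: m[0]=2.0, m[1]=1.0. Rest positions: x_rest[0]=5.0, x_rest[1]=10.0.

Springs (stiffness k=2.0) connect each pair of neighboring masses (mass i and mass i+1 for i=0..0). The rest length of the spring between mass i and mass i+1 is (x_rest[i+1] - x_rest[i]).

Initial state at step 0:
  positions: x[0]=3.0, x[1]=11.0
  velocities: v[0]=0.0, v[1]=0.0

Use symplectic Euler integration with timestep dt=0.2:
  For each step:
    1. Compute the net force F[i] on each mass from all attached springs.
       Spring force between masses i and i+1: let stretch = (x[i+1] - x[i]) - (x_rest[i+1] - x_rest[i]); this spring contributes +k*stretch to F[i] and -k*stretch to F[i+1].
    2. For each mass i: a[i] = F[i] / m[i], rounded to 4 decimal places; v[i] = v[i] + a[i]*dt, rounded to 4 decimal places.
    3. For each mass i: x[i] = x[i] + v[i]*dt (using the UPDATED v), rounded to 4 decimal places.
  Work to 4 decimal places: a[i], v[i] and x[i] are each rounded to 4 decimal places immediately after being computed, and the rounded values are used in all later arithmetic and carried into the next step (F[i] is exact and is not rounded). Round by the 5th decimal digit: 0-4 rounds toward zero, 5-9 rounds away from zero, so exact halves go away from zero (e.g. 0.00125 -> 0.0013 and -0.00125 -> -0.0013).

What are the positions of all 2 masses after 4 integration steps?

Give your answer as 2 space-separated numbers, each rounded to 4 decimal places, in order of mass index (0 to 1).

Answer: 3.9959 9.0082

Derivation:
Step 0: x=[3.0000 11.0000] v=[0.0000 0.0000]
Step 1: x=[3.1200 10.7600] v=[0.6000 -1.2000]
Step 2: x=[3.3456 10.3088] v=[1.1280 -2.2560]
Step 3: x=[3.6497 9.7005] v=[1.5206 -3.0413]
Step 4: x=[3.9959 9.0082] v=[1.7308 -3.4616]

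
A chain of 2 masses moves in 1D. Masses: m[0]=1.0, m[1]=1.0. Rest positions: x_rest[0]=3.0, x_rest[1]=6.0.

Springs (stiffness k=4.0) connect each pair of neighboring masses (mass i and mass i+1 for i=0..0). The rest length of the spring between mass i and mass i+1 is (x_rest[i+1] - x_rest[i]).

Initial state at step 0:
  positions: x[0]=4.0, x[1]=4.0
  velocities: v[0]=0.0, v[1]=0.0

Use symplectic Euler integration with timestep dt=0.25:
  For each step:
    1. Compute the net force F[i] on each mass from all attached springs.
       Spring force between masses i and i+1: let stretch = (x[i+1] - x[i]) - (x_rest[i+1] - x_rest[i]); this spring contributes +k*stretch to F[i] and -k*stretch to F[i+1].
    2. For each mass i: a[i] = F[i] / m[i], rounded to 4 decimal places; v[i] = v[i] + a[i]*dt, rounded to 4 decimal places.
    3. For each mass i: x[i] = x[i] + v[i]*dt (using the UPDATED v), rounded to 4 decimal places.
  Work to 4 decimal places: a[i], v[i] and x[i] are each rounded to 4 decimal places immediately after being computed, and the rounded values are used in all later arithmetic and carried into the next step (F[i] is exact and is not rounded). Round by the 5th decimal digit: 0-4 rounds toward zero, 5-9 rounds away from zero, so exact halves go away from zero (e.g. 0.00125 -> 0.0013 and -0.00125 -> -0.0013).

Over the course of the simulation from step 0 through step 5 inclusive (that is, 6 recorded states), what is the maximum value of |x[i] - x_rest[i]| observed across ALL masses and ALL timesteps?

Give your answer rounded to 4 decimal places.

Step 0: x=[4.0000 4.0000] v=[0.0000 0.0000]
Step 1: x=[3.2500 4.7500] v=[-3.0000 3.0000]
Step 2: x=[2.1250 5.8750] v=[-4.5000 4.5000]
Step 3: x=[1.1875 6.8125] v=[-3.7500 3.7500]
Step 4: x=[0.9063 7.0938] v=[-1.1250 1.1250]
Step 5: x=[1.4219 6.5782] v=[2.0625 -2.0625]
Max displacement = 2.0937

Answer: 2.0937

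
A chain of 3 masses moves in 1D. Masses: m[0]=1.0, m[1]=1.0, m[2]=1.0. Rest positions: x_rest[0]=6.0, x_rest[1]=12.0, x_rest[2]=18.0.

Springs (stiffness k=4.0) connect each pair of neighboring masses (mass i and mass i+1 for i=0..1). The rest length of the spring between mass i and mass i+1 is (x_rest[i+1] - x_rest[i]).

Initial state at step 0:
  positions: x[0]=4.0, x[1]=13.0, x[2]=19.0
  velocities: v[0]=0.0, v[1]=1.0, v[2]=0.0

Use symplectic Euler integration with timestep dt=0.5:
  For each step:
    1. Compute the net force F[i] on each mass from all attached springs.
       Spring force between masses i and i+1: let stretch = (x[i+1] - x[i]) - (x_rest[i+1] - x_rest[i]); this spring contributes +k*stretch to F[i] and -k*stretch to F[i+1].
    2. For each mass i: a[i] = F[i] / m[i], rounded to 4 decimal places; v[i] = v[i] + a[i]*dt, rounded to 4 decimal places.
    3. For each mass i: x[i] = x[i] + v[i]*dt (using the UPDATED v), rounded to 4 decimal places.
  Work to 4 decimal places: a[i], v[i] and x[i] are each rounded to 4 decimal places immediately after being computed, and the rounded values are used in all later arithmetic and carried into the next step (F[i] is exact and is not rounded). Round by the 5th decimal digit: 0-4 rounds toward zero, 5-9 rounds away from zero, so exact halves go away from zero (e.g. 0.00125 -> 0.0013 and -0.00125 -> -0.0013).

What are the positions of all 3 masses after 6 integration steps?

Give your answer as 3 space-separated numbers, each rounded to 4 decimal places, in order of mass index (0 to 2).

Answer: 5.0000 14.0000 20.0000

Derivation:
Step 0: x=[4.0000 13.0000 19.0000] v=[0.0000 1.0000 0.0000]
Step 1: x=[7.0000 10.5000 19.0000] v=[6.0000 -5.0000 0.0000]
Step 2: x=[7.5000 13.0000 16.5000] v=[1.0000 5.0000 -5.0000]
Step 3: x=[7.5000 13.5000 16.5000] v=[0.0000 1.0000 0.0000]
Step 4: x=[7.5000 11.0000 19.5000] v=[0.0000 -5.0000 6.0000]
Step 5: x=[5.0000 13.5000 20.0000] v=[-5.0000 5.0000 1.0000]
Step 6: x=[5.0000 14.0000 20.0000] v=[0.0000 1.0000 0.0000]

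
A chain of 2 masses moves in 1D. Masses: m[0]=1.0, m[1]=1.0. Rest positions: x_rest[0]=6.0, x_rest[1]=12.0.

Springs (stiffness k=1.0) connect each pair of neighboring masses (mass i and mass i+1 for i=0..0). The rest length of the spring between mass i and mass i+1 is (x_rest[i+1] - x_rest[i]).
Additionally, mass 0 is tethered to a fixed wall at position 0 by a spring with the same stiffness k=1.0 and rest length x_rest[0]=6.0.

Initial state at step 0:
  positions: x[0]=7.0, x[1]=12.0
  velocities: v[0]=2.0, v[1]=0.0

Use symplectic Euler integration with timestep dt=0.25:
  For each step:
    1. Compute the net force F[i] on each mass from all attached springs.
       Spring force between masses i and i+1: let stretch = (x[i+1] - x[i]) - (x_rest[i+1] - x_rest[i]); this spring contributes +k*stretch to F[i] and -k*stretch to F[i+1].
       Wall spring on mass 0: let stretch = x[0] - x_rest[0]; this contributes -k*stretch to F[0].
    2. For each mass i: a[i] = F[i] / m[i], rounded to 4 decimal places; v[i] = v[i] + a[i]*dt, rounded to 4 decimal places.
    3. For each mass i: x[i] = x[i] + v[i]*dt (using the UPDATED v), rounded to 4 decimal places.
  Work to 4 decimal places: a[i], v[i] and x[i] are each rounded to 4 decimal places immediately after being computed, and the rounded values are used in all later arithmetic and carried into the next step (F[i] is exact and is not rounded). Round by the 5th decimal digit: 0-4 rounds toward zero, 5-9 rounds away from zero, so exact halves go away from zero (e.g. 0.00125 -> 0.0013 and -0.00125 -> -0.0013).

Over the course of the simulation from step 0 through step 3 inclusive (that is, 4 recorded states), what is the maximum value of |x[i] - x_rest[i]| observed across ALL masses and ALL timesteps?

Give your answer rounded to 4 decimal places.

Step 0: x=[7.0000 12.0000] v=[2.0000 0.0000]
Step 1: x=[7.3750 12.0625] v=[1.5000 0.2500]
Step 2: x=[7.5820 12.2070] v=[0.8281 0.5781]
Step 3: x=[7.6042 12.4375] v=[0.0889 0.9219]
Max displacement = 1.6042

Answer: 1.6042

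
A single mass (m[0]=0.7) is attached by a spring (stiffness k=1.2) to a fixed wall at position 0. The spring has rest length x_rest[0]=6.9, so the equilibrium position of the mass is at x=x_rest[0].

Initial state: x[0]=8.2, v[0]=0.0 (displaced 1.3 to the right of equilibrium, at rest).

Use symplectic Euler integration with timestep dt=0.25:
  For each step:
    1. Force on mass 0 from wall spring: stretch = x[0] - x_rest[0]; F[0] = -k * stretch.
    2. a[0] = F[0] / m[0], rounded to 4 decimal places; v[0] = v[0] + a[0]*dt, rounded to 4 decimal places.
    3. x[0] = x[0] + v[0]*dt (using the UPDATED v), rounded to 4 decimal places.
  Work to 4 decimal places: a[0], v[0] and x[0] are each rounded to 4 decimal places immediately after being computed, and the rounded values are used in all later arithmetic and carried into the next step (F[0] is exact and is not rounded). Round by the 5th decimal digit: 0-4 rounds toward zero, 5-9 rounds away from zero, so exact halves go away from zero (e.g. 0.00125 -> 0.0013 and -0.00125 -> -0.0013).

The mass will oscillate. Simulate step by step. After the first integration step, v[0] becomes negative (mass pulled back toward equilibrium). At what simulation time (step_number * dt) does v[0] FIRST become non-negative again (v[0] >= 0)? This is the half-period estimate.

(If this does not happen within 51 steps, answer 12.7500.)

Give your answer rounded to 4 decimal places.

Step 0: x=[8.2000] v=[0.0000]
Step 1: x=[8.0607] v=[-0.5572]
Step 2: x=[7.7970] v=[-1.0547]
Step 3: x=[7.4372] v=[-1.4391]
Step 4: x=[7.0199] v=[-1.6693]
Step 5: x=[6.5897] v=[-1.7207]
Step 6: x=[6.1928] v=[-1.5877]
Step 7: x=[5.8717] v=[-1.2846]
Step 8: x=[5.6607] v=[-0.8439]
Step 9: x=[5.5825] v=[-0.3128]
Step 10: x=[5.6455] v=[0.2519]
First v>=0 after going negative at step 10, time=2.5000

Answer: 2.5000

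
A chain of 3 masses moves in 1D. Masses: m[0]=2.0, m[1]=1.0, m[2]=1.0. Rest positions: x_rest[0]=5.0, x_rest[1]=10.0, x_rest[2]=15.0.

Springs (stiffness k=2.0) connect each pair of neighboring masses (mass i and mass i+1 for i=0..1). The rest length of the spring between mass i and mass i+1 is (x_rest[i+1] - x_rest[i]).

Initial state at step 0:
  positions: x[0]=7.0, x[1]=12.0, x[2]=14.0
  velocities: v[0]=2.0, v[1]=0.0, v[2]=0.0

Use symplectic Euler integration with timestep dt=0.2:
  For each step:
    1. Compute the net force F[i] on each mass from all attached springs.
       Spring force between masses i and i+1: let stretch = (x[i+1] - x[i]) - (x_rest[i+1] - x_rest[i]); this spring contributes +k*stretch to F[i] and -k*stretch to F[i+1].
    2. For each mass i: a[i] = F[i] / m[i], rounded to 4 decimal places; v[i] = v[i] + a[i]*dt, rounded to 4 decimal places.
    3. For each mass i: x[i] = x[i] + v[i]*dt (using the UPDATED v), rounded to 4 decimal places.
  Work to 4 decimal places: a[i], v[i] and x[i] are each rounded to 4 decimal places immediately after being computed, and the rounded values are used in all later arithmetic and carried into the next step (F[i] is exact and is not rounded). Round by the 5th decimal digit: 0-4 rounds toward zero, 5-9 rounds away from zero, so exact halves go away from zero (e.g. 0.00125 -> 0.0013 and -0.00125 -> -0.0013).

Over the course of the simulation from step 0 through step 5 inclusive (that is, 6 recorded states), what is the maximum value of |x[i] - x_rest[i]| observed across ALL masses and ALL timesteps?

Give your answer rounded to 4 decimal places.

Step 0: x=[7.0000 12.0000 14.0000] v=[2.0000 0.0000 0.0000]
Step 1: x=[7.4000 11.7600 14.2400] v=[2.0000 -1.2000 1.2000]
Step 2: x=[7.7744 11.3696 14.6816] v=[1.8720 -1.9520 2.2080]
Step 3: x=[8.0926 10.9565 15.2582] v=[1.5910 -2.0653 2.8832]
Step 4: x=[8.3254 10.6585 15.8907] v=[1.1638 -1.4902 3.1625]
Step 5: x=[8.4515 10.5924 16.5046] v=[0.6304 -0.3306 3.0696]
Max displacement = 3.4515

Answer: 3.4515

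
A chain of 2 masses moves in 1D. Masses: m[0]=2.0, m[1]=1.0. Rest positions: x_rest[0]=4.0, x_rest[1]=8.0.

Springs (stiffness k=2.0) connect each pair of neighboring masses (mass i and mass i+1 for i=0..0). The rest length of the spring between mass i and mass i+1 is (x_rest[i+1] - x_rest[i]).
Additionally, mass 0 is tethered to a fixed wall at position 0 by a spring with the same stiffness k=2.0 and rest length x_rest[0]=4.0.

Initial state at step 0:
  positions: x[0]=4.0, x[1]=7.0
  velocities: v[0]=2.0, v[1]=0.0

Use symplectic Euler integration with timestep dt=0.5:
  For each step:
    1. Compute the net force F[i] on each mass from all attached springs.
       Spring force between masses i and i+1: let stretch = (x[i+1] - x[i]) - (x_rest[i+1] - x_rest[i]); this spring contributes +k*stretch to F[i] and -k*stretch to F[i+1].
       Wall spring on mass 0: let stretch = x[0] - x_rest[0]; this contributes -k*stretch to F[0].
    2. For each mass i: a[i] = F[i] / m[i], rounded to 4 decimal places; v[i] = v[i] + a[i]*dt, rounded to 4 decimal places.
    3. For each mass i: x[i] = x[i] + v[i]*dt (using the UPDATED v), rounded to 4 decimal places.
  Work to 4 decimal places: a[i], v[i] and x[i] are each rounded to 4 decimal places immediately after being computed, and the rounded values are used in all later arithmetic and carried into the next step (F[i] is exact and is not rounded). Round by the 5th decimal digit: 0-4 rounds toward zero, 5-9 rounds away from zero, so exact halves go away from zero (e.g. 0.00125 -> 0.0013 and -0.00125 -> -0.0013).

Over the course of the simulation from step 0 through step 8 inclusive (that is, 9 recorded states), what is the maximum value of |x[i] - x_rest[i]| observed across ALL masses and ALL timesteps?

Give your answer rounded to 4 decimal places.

Step 0: x=[4.0000 7.0000] v=[2.0000 0.0000]
Step 1: x=[4.7500 7.5000] v=[1.5000 1.0000]
Step 2: x=[5.0000 8.6250] v=[0.5000 2.2500]
Step 3: x=[4.9063 9.9375] v=[-0.1875 2.6250]
Step 4: x=[4.8438 10.7344] v=[-0.1251 1.5938]
Step 5: x=[5.0430 10.5860] v=[0.3983 -0.2968]
Step 6: x=[5.3672 9.6661] v=[0.6483 -1.8398]
Step 7: x=[5.4243 8.5968] v=[0.1142 -2.1387]
Step 8: x=[4.9185 7.9412] v=[-1.0117 -1.3112]
Max displacement = 2.7344

Answer: 2.7344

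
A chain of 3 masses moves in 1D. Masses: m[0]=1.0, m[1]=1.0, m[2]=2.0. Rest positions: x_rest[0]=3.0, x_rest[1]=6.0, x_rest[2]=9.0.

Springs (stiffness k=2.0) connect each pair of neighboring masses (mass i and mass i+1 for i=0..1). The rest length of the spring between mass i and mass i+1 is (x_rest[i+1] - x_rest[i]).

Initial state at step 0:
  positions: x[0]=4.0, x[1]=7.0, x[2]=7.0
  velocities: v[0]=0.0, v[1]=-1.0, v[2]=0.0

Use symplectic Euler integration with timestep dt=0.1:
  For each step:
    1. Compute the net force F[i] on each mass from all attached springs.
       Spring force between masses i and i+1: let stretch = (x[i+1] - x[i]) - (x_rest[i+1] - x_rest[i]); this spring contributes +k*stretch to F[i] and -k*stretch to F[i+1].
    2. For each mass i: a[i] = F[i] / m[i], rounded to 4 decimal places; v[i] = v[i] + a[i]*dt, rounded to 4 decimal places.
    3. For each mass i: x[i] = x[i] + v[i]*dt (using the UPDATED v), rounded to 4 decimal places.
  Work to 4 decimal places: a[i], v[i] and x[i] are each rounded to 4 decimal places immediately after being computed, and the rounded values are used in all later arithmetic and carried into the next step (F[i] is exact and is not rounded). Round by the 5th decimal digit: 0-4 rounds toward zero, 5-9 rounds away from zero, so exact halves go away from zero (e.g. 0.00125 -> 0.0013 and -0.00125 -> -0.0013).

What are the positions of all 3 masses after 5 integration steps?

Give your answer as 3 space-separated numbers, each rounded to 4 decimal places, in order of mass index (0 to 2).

Step 0: x=[4.0000 7.0000 7.0000] v=[0.0000 -1.0000 0.0000]
Step 1: x=[4.0000 6.8400 7.0300] v=[0.0000 -1.6000 0.3000]
Step 2: x=[3.9968 6.6270 7.0881] v=[-0.0320 -2.1300 0.5810]
Step 3: x=[3.9862 6.3706 7.1716] v=[-0.1060 -2.5638 0.8349]
Step 4: x=[3.9633 6.0826 7.2771] v=[-0.2291 -2.8805 1.0548]
Step 5: x=[3.9228 5.7761 7.4006] v=[-0.4052 -3.0655 1.2354]

Answer: 3.9228 5.7761 7.4006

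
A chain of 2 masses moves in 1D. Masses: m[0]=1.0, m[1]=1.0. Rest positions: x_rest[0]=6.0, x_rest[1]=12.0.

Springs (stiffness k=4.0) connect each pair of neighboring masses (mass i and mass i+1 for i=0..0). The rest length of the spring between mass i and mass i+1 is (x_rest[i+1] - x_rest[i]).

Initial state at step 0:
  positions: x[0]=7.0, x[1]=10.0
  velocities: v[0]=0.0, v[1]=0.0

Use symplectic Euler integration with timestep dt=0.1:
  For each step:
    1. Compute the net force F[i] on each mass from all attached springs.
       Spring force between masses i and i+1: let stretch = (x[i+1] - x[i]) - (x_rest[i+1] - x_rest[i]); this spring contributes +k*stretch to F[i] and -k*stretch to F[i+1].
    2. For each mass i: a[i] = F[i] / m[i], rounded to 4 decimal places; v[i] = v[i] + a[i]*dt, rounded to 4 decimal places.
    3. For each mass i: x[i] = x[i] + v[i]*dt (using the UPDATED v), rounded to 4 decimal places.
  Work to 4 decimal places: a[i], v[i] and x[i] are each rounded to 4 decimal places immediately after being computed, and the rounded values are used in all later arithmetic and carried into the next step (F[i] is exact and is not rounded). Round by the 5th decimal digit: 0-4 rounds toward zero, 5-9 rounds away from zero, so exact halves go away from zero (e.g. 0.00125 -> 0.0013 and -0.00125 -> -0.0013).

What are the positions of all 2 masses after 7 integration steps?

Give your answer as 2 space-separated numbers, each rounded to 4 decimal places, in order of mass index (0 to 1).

Step 0: x=[7.0000 10.0000] v=[0.0000 0.0000]
Step 1: x=[6.8800 10.1200] v=[-1.2000 1.2000]
Step 2: x=[6.6496 10.3504] v=[-2.3040 2.3040]
Step 3: x=[6.3272 10.6728] v=[-3.2237 3.2237]
Step 4: x=[5.9387 11.0614] v=[-3.8855 3.8855]
Step 5: x=[5.5151 11.4850] v=[-4.2364 4.2364]
Step 6: x=[5.0903 11.9098] v=[-4.2484 4.2484]
Step 7: x=[4.6982 12.3019] v=[-3.9206 3.9206]

Answer: 4.6982 12.3019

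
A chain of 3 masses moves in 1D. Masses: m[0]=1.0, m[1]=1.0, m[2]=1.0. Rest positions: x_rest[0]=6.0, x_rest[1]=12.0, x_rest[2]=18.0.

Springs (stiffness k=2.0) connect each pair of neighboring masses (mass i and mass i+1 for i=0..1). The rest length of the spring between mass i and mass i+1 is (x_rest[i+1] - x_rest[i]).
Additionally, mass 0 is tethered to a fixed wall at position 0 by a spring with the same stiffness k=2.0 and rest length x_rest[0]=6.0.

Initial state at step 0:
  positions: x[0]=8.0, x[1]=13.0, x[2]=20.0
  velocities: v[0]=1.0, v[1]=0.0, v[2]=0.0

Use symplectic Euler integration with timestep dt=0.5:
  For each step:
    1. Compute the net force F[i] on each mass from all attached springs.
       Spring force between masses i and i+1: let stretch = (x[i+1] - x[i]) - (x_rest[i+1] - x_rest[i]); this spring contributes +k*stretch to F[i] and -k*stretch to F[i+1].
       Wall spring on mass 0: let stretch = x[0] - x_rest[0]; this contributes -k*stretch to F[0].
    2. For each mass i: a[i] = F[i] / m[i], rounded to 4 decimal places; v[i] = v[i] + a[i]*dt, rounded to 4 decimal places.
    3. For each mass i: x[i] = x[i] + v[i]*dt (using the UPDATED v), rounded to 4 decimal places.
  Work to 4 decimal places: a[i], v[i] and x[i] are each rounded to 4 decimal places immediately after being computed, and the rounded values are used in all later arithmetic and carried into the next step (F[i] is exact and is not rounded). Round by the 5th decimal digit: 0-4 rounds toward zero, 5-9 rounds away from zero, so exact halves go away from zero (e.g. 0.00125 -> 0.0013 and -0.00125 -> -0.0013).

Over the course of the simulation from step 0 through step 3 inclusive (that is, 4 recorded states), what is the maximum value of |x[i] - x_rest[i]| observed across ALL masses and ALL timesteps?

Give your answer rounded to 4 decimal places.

Answer: 2.2500

Derivation:
Step 0: x=[8.0000 13.0000 20.0000] v=[1.0000 0.0000 0.0000]
Step 1: x=[7.0000 14.0000 19.5000] v=[-2.0000 2.0000 -1.0000]
Step 2: x=[6.0000 14.2500 19.2500] v=[-2.0000 0.5000 -0.5000]
Step 3: x=[6.1250 12.8750 19.5000] v=[0.2500 -2.7500 0.5000]
Max displacement = 2.2500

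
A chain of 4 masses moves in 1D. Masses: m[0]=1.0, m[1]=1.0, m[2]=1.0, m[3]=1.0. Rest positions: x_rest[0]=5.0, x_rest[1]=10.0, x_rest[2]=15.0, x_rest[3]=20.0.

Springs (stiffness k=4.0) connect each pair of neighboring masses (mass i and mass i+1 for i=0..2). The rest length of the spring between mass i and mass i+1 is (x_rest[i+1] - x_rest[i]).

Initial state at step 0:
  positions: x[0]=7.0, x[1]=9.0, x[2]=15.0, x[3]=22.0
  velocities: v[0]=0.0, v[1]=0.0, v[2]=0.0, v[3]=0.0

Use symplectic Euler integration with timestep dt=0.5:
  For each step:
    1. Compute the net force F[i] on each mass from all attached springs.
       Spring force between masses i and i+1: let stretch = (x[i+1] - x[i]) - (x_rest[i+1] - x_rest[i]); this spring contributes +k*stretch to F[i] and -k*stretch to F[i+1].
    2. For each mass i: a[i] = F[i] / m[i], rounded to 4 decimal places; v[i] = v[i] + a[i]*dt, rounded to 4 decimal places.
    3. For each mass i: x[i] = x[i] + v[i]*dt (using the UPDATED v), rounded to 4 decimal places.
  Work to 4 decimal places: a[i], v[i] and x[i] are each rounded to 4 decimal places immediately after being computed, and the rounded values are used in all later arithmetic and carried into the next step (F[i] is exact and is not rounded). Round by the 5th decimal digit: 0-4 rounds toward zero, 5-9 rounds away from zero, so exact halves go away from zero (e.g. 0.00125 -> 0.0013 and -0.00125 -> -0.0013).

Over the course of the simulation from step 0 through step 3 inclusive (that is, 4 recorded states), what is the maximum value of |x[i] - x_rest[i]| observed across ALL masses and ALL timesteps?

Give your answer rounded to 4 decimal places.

Answer: 3.0000

Derivation:
Step 0: x=[7.0000 9.0000 15.0000 22.0000] v=[0.0000 0.0000 0.0000 0.0000]
Step 1: x=[4.0000 13.0000 16.0000 20.0000] v=[-6.0000 8.0000 2.0000 -4.0000]
Step 2: x=[5.0000 11.0000 18.0000 19.0000] v=[2.0000 -4.0000 4.0000 -2.0000]
Step 3: x=[7.0000 10.0000 14.0000 22.0000] v=[4.0000 -2.0000 -8.0000 6.0000]
Max displacement = 3.0000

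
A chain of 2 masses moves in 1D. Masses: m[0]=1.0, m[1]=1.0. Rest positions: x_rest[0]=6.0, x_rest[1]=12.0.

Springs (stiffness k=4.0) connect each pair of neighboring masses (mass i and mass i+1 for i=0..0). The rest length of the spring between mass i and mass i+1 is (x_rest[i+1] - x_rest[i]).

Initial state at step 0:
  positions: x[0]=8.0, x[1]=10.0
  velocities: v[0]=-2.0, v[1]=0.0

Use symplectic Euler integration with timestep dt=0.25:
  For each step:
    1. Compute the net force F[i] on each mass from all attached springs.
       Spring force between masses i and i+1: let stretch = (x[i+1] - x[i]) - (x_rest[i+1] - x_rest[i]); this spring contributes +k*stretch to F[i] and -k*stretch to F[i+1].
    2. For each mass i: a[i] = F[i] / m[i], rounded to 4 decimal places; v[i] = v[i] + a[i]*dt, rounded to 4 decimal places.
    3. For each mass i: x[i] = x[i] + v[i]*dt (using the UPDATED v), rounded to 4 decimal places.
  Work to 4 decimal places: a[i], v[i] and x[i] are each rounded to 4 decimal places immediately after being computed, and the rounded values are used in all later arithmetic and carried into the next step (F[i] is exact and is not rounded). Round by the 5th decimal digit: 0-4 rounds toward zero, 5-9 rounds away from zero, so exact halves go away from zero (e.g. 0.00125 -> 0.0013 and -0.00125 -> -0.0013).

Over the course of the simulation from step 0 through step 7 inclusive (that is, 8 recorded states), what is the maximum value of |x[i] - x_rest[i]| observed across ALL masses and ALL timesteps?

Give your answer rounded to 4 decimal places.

Answer: 3.4960

Derivation:
Step 0: x=[8.0000 10.0000] v=[-2.0000 0.0000]
Step 1: x=[6.5000 11.0000] v=[-6.0000 4.0000]
Step 2: x=[4.6250 12.3750] v=[-7.5000 5.5000]
Step 3: x=[3.1875 13.3125] v=[-5.7500 3.7500]
Step 4: x=[2.7813 13.2188] v=[-1.6250 -0.3750]
Step 5: x=[3.4844 12.0157] v=[2.8125 -4.8125]
Step 6: x=[4.8204 10.1798] v=[5.3438 -7.3438]
Step 7: x=[5.9962 8.5040] v=[4.7032 -6.7032]
Max displacement = 3.4960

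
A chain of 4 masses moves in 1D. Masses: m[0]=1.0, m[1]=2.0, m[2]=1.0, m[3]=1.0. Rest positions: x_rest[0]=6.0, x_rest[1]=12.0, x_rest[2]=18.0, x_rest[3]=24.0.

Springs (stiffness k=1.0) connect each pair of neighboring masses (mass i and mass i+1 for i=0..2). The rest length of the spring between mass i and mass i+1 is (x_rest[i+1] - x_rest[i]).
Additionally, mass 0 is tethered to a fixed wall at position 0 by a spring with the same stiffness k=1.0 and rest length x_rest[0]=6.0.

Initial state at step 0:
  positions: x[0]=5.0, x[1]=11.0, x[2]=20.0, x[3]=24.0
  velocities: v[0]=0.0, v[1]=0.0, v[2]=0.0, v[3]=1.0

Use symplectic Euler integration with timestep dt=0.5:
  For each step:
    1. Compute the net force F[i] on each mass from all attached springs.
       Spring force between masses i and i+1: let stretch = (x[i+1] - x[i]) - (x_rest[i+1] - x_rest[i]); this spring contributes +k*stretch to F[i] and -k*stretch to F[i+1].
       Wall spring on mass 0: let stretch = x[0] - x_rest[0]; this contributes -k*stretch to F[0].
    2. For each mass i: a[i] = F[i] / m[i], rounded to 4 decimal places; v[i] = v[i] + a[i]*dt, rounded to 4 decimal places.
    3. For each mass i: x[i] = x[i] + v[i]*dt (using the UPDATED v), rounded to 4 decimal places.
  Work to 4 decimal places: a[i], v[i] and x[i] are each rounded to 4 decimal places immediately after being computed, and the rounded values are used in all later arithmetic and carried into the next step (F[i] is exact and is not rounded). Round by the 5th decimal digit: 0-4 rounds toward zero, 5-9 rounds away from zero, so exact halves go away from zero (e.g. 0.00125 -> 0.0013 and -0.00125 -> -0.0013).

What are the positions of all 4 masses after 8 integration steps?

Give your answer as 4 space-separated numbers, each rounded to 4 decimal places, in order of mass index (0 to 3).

Answer: 6.1130 13.5631 19.5215 23.4001

Derivation:
Step 0: x=[5.0000 11.0000 20.0000 24.0000] v=[0.0000 0.0000 0.0000 1.0000]
Step 1: x=[5.2500 11.3750 18.7500 25.0000] v=[0.5000 0.7500 -2.5000 2.0000]
Step 2: x=[5.7188 11.9063 17.2188 25.9375] v=[0.9375 1.0625 -3.0625 1.8750]
Step 3: x=[6.3048 12.3282 16.5391 26.1954] v=[1.1719 0.8438 -1.3594 0.5157]
Step 4: x=[6.8204 12.5236 17.2208 25.5392] v=[1.0312 0.3907 1.3633 -1.3125]
Step 5: x=[7.0567 12.5932 18.8078 24.3034] v=[0.4726 0.1392 3.1739 -2.4717]
Step 6: x=[6.9130 12.7476 20.2150 23.1937] v=[-0.2875 0.3088 2.8144 -2.2195]
Step 7: x=[6.4997 13.1061 20.5001 22.8393] v=[-0.8267 0.7170 0.5701 -0.7089]
Step 8: x=[6.1130 13.5631 19.5215 23.4001] v=[-0.7734 0.9139 -1.9573 1.1215]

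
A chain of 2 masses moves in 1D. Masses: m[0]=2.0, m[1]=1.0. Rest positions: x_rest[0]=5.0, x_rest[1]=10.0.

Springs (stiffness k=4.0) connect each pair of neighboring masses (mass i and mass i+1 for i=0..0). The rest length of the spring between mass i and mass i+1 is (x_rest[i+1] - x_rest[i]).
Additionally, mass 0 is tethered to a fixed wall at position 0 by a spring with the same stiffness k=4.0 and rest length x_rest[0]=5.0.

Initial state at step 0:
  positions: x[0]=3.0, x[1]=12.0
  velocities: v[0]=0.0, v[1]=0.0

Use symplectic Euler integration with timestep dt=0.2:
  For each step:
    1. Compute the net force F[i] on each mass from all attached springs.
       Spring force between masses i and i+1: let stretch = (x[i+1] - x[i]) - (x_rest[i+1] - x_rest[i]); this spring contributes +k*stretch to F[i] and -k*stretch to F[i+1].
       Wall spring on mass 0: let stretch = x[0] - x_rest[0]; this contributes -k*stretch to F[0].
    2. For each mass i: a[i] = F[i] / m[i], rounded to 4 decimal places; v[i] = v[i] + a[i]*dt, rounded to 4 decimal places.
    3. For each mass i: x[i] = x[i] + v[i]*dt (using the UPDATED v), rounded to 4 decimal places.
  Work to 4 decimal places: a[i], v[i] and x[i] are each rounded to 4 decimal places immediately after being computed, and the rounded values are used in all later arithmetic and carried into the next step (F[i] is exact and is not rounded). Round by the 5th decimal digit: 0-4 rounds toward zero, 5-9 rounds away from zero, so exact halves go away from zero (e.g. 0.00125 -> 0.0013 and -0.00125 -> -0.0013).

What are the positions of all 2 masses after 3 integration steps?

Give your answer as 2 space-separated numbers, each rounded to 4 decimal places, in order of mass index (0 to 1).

Step 0: x=[3.0000 12.0000] v=[0.0000 0.0000]
Step 1: x=[3.4800 11.3600] v=[2.4000 -3.2000]
Step 2: x=[4.3120 10.2592] v=[4.1600 -5.5040]
Step 3: x=[5.2748 9.0068] v=[4.8141 -6.2618]

Answer: 5.2748 9.0068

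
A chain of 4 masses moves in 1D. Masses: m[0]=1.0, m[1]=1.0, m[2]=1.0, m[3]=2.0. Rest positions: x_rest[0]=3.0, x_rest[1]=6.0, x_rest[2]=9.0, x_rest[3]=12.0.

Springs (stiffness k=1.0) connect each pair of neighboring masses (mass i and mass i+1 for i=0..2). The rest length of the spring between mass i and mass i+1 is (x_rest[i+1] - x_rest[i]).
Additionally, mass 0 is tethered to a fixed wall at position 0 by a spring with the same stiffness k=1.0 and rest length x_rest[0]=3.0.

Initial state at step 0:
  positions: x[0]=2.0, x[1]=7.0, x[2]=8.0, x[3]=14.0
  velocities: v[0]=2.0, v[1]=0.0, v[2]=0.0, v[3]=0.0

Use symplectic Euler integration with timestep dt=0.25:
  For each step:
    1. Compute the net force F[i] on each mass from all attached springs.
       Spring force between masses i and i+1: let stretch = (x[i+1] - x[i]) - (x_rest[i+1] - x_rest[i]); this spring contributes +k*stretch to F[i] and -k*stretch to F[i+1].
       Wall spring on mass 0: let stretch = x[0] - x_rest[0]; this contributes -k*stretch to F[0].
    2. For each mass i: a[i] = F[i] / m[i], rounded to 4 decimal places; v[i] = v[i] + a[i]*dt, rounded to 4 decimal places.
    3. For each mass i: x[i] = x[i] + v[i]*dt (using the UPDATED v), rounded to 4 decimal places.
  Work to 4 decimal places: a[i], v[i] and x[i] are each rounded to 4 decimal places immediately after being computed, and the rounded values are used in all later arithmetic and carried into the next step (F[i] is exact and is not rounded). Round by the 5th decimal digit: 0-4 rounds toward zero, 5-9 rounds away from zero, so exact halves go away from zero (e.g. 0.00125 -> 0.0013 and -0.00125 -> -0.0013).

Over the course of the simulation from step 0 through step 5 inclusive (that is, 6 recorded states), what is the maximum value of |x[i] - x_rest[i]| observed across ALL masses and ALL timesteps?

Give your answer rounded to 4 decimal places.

Step 0: x=[2.0000 7.0000 8.0000 14.0000] v=[2.0000 0.0000 0.0000 0.0000]
Step 1: x=[2.6875 6.7500 8.3125 13.9063] v=[2.7500 -1.0000 1.2500 -0.3750]
Step 2: x=[3.4610 6.3438 8.8770 13.7315] v=[3.0938 -1.6250 2.2578 -0.6992]
Step 3: x=[4.1983 5.9157 9.5865 13.4988] v=[2.9493 -1.7124 2.8381 -0.9310]
Step 4: x=[4.7806 5.6097 10.3111 13.2375] v=[2.3291 -1.2241 2.8985 -1.0451]
Step 5: x=[5.1159 5.5457 10.9248 12.9785] v=[1.3412 -0.2560 2.4548 -1.0359]
Max displacement = 2.1159

Answer: 2.1159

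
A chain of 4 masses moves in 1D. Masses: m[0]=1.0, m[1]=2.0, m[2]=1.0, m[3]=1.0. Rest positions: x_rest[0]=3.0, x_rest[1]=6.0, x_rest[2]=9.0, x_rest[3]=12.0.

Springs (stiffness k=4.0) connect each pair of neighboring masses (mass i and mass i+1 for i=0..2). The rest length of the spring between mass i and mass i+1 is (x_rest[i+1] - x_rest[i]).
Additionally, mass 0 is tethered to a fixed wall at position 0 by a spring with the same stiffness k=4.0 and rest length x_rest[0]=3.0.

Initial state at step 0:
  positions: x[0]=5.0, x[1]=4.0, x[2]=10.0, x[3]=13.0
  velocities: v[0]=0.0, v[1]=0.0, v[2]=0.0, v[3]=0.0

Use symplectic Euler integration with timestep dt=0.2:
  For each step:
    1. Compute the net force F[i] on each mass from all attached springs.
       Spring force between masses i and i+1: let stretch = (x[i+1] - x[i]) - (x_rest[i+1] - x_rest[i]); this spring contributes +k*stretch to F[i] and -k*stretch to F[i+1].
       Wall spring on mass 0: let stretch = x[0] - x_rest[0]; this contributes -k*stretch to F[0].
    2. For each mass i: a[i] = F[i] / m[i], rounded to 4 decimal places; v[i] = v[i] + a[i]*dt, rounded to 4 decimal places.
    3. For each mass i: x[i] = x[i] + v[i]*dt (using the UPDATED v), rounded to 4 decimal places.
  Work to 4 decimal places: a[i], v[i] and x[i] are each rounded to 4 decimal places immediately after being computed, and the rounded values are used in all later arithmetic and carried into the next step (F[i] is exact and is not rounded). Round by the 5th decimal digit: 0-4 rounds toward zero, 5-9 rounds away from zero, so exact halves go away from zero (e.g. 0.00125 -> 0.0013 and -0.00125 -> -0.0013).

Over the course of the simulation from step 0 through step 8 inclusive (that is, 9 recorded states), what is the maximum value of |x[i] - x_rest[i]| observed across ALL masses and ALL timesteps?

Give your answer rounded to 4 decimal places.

Step 0: x=[5.0000 4.0000 10.0000 13.0000] v=[0.0000 0.0000 0.0000 0.0000]
Step 1: x=[4.0400 4.5600 9.5200 13.0000] v=[-4.8000 2.8000 -2.4000 0.0000]
Step 2: x=[2.5168 5.4752 8.8032 12.9232] v=[-7.6160 4.5760 -3.5840 -0.3840]
Step 3: x=[1.0643 6.4200 8.2131 12.6672] v=[-7.2627 4.7238 -2.9504 -1.2800]
Step 4: x=[0.2984 7.0798 8.0488 12.1785] v=[-3.8296 3.2988 -0.8216 -2.4433]
Step 5: x=[0.5698 7.2746 8.3902 11.5091] v=[1.3568 0.9738 1.7070 -3.3471]
Step 6: x=[1.8228 7.0222 9.0521 10.8207] v=[6.2648 -1.2619 3.3096 -3.4422]
Step 7: x=[3.6160 6.5163 9.6722 10.3293] v=[8.9661 -2.5297 3.1006 -2.4571]
Step 8: x=[5.2947 6.0308 9.8925 10.2127] v=[8.3935 -2.4275 1.1016 -0.5828]
Max displacement = 2.7016

Answer: 2.7016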